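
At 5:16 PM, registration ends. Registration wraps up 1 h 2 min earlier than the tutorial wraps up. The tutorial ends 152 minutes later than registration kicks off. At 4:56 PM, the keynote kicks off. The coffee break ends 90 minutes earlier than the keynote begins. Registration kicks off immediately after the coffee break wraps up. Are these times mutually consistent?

No

The coffee break ends at 4:56 PM − 90 min = 3:26 PM.
So registration starts at 3:26 PM.
The tutorial ends at 3:26 PM + 152 min = 5:58 PM.
Registration ends at 5:58 PM − 62 min = 4:56 PM.
But registration is also said to end at 5:16 PM — a 20-minute conflict.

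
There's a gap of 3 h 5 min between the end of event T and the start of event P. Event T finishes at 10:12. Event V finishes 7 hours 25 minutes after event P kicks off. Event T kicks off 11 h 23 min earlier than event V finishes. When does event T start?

09:19

Event P starts at 10:12 + 185 min = 13:17.
Event V ends at 13:17 + 445 min = 20:42.
Event T starts at 20:42 − 683 min = 09:19.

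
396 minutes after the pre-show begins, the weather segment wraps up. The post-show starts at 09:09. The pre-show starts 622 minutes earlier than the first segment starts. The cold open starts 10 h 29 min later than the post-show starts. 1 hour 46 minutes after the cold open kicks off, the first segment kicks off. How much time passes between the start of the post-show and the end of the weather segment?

The cold open starts at 09:09 + 629 min = 19:38.
The first segment starts at 19:38 + 106 min = 21:24.
The pre-show starts at 21:24 − 622 min = 11:02.
The weather segment ends at 11:02 + 396 min = 17:38.
From 09:09 to 17:38 is 8 hours 29 minutes.

8 hours 29 minutes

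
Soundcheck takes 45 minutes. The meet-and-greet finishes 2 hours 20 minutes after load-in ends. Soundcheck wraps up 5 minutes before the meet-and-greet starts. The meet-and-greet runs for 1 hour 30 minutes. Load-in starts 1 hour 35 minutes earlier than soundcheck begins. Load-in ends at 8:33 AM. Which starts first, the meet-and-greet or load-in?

load-in

The meet-and-greet ends at 8:33 AM + 140 min = 10:53 AM.
The meet-and-greet starts at 10:53 AM − 90 min = 9:23 AM.
Soundcheck ends at 9:23 AM − 5 min = 9:18 AM.
Soundcheck starts at 9:18 AM − 45 min = 8:33 AM.
Load-in starts at 8:33 AM − 95 min = 6:58 AM.
The meet-and-greet starts at 9:23 AM and load-in starts at 6:58 AM, so load-in is first.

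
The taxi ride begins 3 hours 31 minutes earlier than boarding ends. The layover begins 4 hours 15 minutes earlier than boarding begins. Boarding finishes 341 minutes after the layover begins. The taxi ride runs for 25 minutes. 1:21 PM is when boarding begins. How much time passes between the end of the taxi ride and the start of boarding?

100 minutes

The layover starts at 1:21 PM − 255 min = 9:06 AM.
Boarding ends at 9:06 AM + 341 min = 2:47 PM.
The taxi ride starts at 2:47 PM − 211 min = 11:16 AM.
The taxi ride ends at 11:16 AM + 25 min = 11:41 AM.
From 11:41 AM to 1:21 PM is 100 minutes.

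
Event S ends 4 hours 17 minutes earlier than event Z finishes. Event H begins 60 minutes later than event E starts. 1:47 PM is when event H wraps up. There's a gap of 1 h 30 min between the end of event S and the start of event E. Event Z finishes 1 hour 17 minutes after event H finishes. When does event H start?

Event Z ends at 1:47 PM + 77 min = 3:04 PM.
Event S ends at 3:04 PM − 257 min = 10:47 AM.
Event E starts at 10:47 AM + 90 min = 12:17 PM.
Event H starts at 12:17 PM + 60 min = 1:17 PM.

1:17 PM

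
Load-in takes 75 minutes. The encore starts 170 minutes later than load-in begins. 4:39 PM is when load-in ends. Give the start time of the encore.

6:14 PM

Load-in starts at 4:39 PM − 75 min = 3:24 PM.
The encore starts at 3:24 PM + 170 min = 6:14 PM.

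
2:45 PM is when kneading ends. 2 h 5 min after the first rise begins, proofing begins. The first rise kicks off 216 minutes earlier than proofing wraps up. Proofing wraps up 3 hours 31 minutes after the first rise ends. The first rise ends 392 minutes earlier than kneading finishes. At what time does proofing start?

10:13 AM

The first rise ends at 2:45 PM − 392 min = 8:13 AM.
Proofing ends at 8:13 AM + 211 min = 11:44 AM.
The first rise starts at 11:44 AM − 216 min = 8:08 AM.
Proofing starts at 8:08 AM + 125 min = 10:13 AM.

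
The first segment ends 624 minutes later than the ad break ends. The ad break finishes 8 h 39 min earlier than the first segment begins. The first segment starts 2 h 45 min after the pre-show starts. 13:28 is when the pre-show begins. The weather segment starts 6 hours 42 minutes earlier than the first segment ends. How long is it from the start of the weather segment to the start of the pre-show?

2 hours 12 minutes

The first segment starts at 13:28 + 165 min = 16:13.
The ad break ends at 16:13 − 519 min = 07:34.
The first segment ends at 07:34 + 624 min = 17:58.
The weather segment starts at 17:58 − 402 min = 11:16.
From 11:16 to 13:28 is 2 hours 12 minutes.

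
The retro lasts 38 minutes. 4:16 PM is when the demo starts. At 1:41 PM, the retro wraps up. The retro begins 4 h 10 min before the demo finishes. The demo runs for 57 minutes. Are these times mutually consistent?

Yes

The demo ends at 4:16 PM + 57 min = 5:13 PM.
The retro starts at 5:13 PM − 250 min = 1:03 PM.
The retro ends at 1:03 PM + 38 min = 1:41 PM.
That matches the stated 1:41 PM, so the schedule is consistent.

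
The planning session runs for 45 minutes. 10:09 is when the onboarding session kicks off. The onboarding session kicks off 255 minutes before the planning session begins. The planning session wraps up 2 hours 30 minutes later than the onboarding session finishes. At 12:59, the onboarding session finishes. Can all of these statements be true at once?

No

The planning session ends at 12:59 + 150 min = 15:29.
The planning session starts at 15:29 − 45 min = 14:44.
The onboarding session starts at 14:44 − 255 min = 10:29.
But the onboarding session is also said to start at 10:09 — a 20-minute conflict.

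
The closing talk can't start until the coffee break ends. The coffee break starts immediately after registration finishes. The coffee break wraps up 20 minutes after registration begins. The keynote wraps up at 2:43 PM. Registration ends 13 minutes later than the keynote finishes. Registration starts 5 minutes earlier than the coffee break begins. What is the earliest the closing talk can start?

3:11 PM

Registration ends at 2:43 PM + 13 min = 2:56 PM.
So the coffee break starts at 2:56 PM.
Registration starts at 2:56 PM − 5 min = 2:51 PM.
The coffee break ends at 2:51 PM + 20 min = 3:11 PM.
The closing talk is bounded by the coffee break, so the earliest it can start is 3:11 PM.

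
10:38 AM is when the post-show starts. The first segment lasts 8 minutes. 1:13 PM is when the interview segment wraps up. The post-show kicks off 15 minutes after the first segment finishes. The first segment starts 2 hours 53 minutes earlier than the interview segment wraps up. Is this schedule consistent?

The first segment starts at 1:13 PM − 173 min = 10:20 AM.
The first segment ends at 10:20 AM + 8 min = 10:28 AM.
The post-show starts at 10:28 AM + 15 min = 10:43 AM.
But the post-show is also said to start at 10:38 AM — a 5-minute conflict.

No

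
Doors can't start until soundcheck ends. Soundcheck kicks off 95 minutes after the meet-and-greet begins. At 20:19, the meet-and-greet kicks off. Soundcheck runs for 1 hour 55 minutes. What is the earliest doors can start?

Soundcheck starts at 20:19 + 95 min = 21:54.
Soundcheck ends at 21:54 + 115 min = 23:49.
Doors is bounded by soundcheck, so the earliest it can start is 23:49.

23:49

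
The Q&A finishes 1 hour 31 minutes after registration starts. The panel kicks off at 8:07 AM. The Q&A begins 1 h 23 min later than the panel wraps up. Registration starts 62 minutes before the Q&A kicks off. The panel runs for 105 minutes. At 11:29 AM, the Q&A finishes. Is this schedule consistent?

No

The panel ends at 8:07 AM + 105 min = 9:52 AM.
The Q&A starts at 9:52 AM + 83 min = 11:15 AM.
Registration starts at 11:15 AM − 62 min = 10:13 AM.
The Q&A ends at 10:13 AM + 91 min = 11:44 AM.
But the Q&A is also said to end at 11:29 AM — a 15-minute conflict.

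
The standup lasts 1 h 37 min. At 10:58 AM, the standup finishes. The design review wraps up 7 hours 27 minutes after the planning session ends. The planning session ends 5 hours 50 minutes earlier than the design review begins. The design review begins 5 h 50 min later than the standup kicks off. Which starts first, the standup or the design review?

the standup

The standup starts at 10:58 AM − 97 min = 9:21 AM.
The design review starts at 9:21 AM + 350 min = 3:11 PM.
The standup starts at 9:21 AM and the design review starts at 3:11 PM, so the standup is first.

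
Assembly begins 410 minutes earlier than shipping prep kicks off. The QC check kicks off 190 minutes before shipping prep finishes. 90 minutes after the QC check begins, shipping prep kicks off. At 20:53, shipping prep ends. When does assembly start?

12:23

The QC check starts at 20:53 − 190 min = 17:43.
Shipping prep starts at 17:43 + 90 min = 19:13.
Assembly starts at 19:13 − 410 min = 12:23.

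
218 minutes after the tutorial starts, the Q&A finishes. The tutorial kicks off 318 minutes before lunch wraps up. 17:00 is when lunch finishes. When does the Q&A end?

15:20

The tutorial starts at 17:00 − 318 min = 11:42.
The Q&A ends at 11:42 + 218 min = 15:20.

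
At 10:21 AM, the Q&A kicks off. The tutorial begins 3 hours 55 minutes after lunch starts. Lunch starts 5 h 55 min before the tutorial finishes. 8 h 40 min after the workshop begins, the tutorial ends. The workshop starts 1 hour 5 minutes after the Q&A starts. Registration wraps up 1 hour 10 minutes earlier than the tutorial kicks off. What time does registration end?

4:56 PM

The workshop starts at 10:21 AM + 65 min = 11:26 AM.
The tutorial ends at 11:26 AM + 520 min = 8:06 PM.
Lunch starts at 8:06 PM − 355 min = 2:11 PM.
The tutorial starts at 2:11 PM + 235 min = 6:06 PM.
Registration ends at 6:06 PM − 70 min = 4:56 PM.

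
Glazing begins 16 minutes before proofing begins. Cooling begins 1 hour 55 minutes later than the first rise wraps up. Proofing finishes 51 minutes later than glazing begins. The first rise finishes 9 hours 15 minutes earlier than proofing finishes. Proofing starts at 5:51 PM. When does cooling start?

Glazing starts at 5:51 PM − 16 min = 5:35 PM.
Proofing ends at 5:35 PM + 51 min = 6:26 PM.
The first rise ends at 6:26 PM − 555 min = 9:11 AM.
Cooling starts at 9:11 AM + 115 min = 11:06 AM.

11:06 AM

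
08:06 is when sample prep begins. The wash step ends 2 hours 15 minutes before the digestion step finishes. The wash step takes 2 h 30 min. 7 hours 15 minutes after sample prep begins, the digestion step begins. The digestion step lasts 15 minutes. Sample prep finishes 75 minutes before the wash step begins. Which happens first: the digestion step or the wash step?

The digestion step starts at 08:06 + 435 min = 15:21.
The digestion step ends at 15:21 + 15 min = 15:36.
The wash step ends at 15:36 − 135 min = 13:21.
The wash step starts at 13:21 − 150 min = 10:51.
The digestion step starts at 15:21 and the wash step starts at 10:51, so the wash step is first.

the wash step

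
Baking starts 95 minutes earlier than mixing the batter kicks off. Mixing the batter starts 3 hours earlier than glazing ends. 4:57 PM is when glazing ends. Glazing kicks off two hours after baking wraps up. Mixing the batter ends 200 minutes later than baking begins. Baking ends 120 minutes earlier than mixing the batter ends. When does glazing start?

3:42 PM

Mixing the batter starts at 4:57 PM − 180 min = 1:57 PM.
Baking starts at 1:57 PM − 95 min = 12:22 PM.
Mixing the batter ends at 12:22 PM + 200 min = 3:42 PM.
Baking ends at 3:42 PM − 120 min = 1:42 PM.
Glazing starts at 1:42 PM + 120 min = 3:42 PM.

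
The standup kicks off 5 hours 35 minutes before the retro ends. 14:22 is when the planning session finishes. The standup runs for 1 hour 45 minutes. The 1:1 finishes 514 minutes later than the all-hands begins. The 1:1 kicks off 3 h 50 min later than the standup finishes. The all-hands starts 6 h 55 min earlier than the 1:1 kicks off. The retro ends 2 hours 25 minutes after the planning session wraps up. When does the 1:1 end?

The retro ends at 14:22 + 145 min = 16:47.
The standup starts at 16:47 − 335 min = 11:12.
The standup ends at 11:12 + 105 min = 12:57.
The 1:1 starts at 12:57 + 230 min = 16:47.
The all-hands starts at 16:47 − 415 min = 09:52.
The 1:1 ends at 09:52 + 514 min = 18:26.

18:26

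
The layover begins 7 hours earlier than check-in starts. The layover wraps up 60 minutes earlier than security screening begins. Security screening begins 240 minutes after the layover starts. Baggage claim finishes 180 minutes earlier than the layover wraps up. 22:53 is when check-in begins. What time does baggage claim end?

15:53

The layover starts at 22:53 − 420 min = 15:53.
Security screening starts at 15:53 + 240 min = 19:53.
The layover ends at 19:53 − 60 min = 18:53.
Baggage claim ends at 18:53 − 180 min = 15:53.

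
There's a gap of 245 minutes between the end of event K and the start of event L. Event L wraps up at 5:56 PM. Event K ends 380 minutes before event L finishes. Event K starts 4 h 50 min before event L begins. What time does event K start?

10:51 AM

Event K ends at 5:56 PM − 380 min = 11:36 AM.
Event L starts at 11:36 AM + 245 min = 3:41 PM.
Event K starts at 3:41 PM − 290 min = 10:51 AM.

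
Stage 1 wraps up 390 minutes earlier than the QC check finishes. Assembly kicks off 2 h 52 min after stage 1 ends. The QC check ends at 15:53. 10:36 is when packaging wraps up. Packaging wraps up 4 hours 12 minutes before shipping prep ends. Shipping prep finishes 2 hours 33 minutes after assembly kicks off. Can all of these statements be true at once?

Yes

Stage 1 ends at 15:53 − 390 min = 09:23.
Assembly starts at 09:23 + 172 min = 12:15.
Shipping prep ends at 12:15 + 153 min = 14:48.
Packaging ends at 14:48 − 252 min = 10:36.
That matches the stated 10:36, so the schedule is consistent.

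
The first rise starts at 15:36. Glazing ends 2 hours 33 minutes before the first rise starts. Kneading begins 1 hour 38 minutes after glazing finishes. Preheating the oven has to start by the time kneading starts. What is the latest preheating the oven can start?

14:41

Glazing ends at 15:36 − 153 min = 13:03.
Kneading starts at 13:03 + 98 min = 14:41.
Preheating the oven is bounded by kneading, so the latest it can start is 14:41.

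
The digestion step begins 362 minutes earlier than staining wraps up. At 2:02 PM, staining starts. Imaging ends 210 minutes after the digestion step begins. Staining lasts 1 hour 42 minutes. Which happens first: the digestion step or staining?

the digestion step

Staining ends at 2:02 PM + 102 min = 3:44 PM.
The digestion step starts at 3:44 PM − 362 min = 9:42 AM.
The digestion step starts at 9:42 AM and staining starts at 2:02 PM, so the digestion step is first.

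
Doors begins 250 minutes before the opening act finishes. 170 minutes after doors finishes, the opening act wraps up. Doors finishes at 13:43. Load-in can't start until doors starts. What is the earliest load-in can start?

12:23

The opening act ends at 13:43 + 170 min = 16:33.
Doors starts at 16:33 − 250 min = 12:23.
Load-in is bounded by doors, so the earliest it can start is 12:23.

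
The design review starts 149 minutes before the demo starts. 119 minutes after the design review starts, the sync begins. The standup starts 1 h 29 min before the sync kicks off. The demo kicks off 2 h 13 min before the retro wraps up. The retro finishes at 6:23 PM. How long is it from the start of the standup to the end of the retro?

The demo starts at 6:23 PM − 133 min = 4:10 PM.
The design review starts at 4:10 PM − 149 min = 1:41 PM.
The sync starts at 1:41 PM + 119 min = 3:40 PM.
The standup starts at 3:40 PM − 89 min = 2:11 PM.
From 2:11 PM to 6:23 PM is 252 minutes.

252 minutes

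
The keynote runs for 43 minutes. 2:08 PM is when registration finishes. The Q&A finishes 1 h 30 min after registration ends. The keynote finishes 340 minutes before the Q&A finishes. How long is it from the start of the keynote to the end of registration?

4 h 53 min

The Q&A ends at 2:08 PM + 90 min = 3:38 PM.
The keynote ends at 3:38 PM − 340 min = 9:58 AM.
The keynote starts at 9:58 AM − 43 min = 9:15 AM.
From 9:15 AM to 2:08 PM is 4 h 53 min.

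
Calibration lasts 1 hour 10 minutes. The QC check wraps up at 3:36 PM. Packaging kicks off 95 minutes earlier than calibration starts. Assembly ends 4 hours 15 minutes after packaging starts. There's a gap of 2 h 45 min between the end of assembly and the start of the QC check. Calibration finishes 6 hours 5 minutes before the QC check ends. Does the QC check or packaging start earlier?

packaging

Calibration ends at 3:36 PM − 365 min = 9:31 AM.
Calibration starts at 9:31 AM − 70 min = 8:21 AM.
Packaging starts at 8:21 AM − 95 min = 6:46 AM.
Assembly ends at 6:46 AM + 255 min = 11:01 AM.
The QC check starts at 11:01 AM + 165 min = 1:46 PM.
The QC check starts at 1:46 PM and packaging starts at 6:46 AM, so packaging is first.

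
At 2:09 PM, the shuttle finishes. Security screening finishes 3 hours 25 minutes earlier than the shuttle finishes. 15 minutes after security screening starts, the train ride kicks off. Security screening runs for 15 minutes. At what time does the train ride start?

10:44 AM

Security screening ends at 2:09 PM − 205 min = 10:44 AM.
Security screening starts at 10:44 AM − 15 min = 10:29 AM.
The train ride starts at 10:29 AM + 15 min = 10:44 AM.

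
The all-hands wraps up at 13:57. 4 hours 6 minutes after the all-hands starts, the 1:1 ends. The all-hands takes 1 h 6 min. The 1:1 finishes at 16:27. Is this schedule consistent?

No

The all-hands starts at 13:57 − 66 min = 12:51.
The 1:1 ends at 12:51 + 246 min = 16:57.
But the 1:1 is also said to end at 16:27 — a 30-minute conflict.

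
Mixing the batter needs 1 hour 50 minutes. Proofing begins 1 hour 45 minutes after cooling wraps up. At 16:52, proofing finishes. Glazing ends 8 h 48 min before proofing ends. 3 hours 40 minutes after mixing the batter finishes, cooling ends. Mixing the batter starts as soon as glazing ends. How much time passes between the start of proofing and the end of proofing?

1 h 33 min

Glazing ends at 16:52 − 528 min = 08:04.
So mixing the batter starts at 08:04.
Mixing the batter ends at 08:04 + 110 min = 09:54.
Cooling ends at 09:54 + 220 min = 13:34.
Proofing starts at 13:34 + 105 min = 15:19.
From 15:19 to 16:52 is 1 h 33 min.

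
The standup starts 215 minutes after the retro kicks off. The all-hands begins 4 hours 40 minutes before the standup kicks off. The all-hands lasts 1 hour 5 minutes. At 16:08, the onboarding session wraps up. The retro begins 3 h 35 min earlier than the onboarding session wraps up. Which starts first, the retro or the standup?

The retro starts at 16:08 − 215 min = 12:33.
The standup starts at 12:33 + 215 min = 16:08.
The retro starts at 12:33 and the standup starts at 16:08, so the retro is first.

the retro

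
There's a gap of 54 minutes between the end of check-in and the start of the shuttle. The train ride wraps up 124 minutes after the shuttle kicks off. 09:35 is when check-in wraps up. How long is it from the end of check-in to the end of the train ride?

The shuttle starts at 09:35 + 54 min = 10:29.
The train ride ends at 10:29 + 124 min = 12:33.
From 09:35 to 12:33 is 178 minutes.

178 minutes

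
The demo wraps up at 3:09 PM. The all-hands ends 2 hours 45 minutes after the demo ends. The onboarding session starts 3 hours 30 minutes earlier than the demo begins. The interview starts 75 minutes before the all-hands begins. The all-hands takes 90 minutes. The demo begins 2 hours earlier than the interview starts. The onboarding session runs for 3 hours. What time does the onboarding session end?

The all-hands ends at 3:09 PM + 165 min = 5:54 PM.
The all-hands starts at 5:54 PM − 90 min = 4:24 PM.
The interview starts at 4:24 PM − 75 min = 3:09 PM.
The demo starts at 3:09 PM − 120 min = 1:09 PM.
The onboarding session starts at 1:09 PM − 210 min = 9:39 AM.
The onboarding session ends at 9:39 AM + 180 min = 12:39 PM.

12:39 PM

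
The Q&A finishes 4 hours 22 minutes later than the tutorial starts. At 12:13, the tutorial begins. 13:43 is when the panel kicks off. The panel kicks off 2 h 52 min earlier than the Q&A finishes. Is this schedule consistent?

Yes

The Q&A ends at 12:13 + 262 min = 16:35.
The panel starts at 16:35 − 172 min = 13:43.
That matches the stated 13:43, so the schedule is consistent.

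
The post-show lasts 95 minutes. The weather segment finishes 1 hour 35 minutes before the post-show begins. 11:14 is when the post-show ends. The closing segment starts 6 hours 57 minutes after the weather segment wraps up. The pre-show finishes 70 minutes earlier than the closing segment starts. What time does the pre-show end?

13:51

The post-show starts at 11:14 − 95 min = 09:39.
The weather segment ends at 09:39 − 95 min = 08:04.
The closing segment starts at 08:04 + 417 min = 15:01.
The pre-show ends at 15:01 − 70 min = 13:51.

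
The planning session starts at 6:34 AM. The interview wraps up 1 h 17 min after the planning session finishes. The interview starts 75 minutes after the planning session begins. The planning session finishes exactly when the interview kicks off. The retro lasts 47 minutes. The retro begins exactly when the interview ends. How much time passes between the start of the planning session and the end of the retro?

The interview starts at 6:34 AM + 75 min = 7:49 AM.
So the planning session ends at 7:49 AM.
The interview ends at 7:49 AM + 77 min = 9:06 AM.
So the retro starts at 9:06 AM.
The retro ends at 9:06 AM + 47 min = 9:53 AM.
From 6:34 AM to 9:53 AM is 199 minutes.

199 minutes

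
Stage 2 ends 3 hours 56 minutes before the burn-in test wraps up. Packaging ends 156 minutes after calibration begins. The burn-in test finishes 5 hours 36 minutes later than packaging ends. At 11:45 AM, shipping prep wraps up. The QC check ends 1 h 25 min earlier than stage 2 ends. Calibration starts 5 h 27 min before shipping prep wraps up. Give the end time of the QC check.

9:09 AM

Calibration starts at 11:45 AM − 327 min = 6:18 AM.
Packaging ends at 6:18 AM + 156 min = 8:54 AM.
The burn-in test ends at 8:54 AM + 336 min = 2:30 PM.
Stage 2 ends at 2:30 PM − 236 min = 10:34 AM.
The QC check ends at 10:34 AM − 85 min = 9:09 AM.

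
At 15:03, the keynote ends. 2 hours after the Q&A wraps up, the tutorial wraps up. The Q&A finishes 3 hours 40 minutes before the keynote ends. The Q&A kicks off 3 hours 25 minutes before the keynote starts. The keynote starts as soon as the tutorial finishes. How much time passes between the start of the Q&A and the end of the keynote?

5 h 5 min

The Q&A ends at 15:03 − 220 min = 11:23.
The tutorial ends at 11:23 + 120 min = 13:23.
So the keynote starts at 13:23.
The Q&A starts at 13:23 − 205 min = 09:58.
From 09:58 to 15:03 is 5 h 5 min.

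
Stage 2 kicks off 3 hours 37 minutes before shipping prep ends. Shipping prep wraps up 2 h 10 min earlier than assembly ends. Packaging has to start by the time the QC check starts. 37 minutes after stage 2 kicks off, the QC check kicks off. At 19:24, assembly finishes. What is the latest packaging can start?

14:14

Shipping prep ends at 19:24 − 130 min = 17:14.
Stage 2 starts at 17:14 − 217 min = 13:37.
The QC check starts at 13:37 + 37 min = 14:14.
Packaging is bounded by the QC check, so the latest it can start is 14:14.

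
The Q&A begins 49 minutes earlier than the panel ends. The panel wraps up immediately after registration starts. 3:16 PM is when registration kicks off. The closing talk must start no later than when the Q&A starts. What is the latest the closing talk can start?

The panel ends at 3:16 PM.
The Q&A starts at 3:16 PM − 49 min = 2:27 PM.
The closing talk is bounded by the Q&A, so the latest it can start is 2:27 PM.

2:27 PM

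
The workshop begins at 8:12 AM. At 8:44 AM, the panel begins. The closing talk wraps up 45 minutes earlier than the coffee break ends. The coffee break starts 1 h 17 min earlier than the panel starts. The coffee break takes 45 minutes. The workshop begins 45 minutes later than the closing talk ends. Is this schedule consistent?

Yes

The coffee break starts at 8:44 AM − 77 min = 7:27 AM.
The coffee break ends at 7:27 AM + 45 min = 8:12 AM.
The closing talk ends at 8:12 AM − 45 min = 7:27 AM.
The workshop starts at 7:27 AM + 45 min = 8:12 AM.
That matches the stated 8:12 AM, so the schedule is consistent.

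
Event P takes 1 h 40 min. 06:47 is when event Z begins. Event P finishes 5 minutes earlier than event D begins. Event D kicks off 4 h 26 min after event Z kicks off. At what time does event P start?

09:28

Event D starts at 06:47 + 266 min = 11:13.
Event P ends at 11:13 − 5 min = 11:08.
Event P starts at 11:08 − 100 min = 09:28.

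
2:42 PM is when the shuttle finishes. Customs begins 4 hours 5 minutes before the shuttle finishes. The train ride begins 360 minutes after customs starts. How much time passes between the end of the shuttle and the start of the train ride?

1 h 55 min

Customs starts at 2:42 PM − 245 min = 10:37 AM.
The train ride starts at 10:37 AM + 360 min = 4:37 PM.
From 2:42 PM to 4:37 PM is 1 h 55 min.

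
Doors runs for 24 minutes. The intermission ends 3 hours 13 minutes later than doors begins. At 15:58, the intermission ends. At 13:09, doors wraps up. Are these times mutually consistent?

Doors starts at 13:09 − 24 min = 12:45.
The intermission ends at 12:45 + 193 min = 15:58.
That matches the stated 15:58, so the schedule is consistent.

Yes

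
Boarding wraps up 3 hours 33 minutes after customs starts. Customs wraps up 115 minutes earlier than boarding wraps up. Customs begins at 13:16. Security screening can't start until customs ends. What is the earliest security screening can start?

Boarding ends at 13:16 + 213 min = 16:49.
Customs ends at 16:49 − 115 min = 14:54.
Security screening is bounded by customs, so the earliest it can start is 14:54.

14:54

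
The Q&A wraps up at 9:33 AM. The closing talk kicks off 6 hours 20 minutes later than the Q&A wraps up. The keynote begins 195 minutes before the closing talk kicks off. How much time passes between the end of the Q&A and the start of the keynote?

3 h 5 min

The closing talk starts at 9:33 AM + 380 min = 3:53 PM.
The keynote starts at 3:53 PM − 195 min = 12:38 PM.
From 9:33 AM to 12:38 PM is 3 h 5 min.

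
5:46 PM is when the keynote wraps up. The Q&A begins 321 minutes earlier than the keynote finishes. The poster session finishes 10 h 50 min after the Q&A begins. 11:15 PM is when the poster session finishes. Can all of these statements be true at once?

Yes

The Q&A starts at 5:46 PM − 321 min = 12:25 PM.
The poster session ends at 12:25 PM + 650 min = 11:15 PM.
That matches the stated 11:15 PM, so the schedule is consistent.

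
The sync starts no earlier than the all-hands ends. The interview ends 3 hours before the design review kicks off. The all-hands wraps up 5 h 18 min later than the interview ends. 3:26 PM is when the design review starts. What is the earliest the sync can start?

The interview ends at 3:26 PM − 180 min = 12:26 PM.
The all-hands ends at 12:26 PM + 318 min = 5:44 PM.
The sync is bounded by the all-hands, so the earliest it can start is 5:44 PM.

5:44 PM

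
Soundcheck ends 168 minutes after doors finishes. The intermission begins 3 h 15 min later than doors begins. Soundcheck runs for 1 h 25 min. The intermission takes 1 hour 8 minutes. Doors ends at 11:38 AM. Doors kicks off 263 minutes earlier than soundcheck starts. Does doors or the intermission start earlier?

Soundcheck ends at 11:38 AM + 168 min = 2:26 PM.
Soundcheck starts at 2:26 PM − 85 min = 1:01 PM.
Doors starts at 1:01 PM − 263 min = 8:38 AM.
The intermission starts at 8:38 AM + 195 min = 11:53 AM.
Doors starts at 8:38 AM and the intermission starts at 11:53 AM, so doors is first.

doors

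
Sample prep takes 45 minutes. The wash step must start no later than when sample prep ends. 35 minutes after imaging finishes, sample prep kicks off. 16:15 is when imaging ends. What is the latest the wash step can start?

17:35

Sample prep starts at 16:15 + 35 min = 16:50.
Sample prep ends at 16:50 + 45 min = 17:35.
The wash step is bounded by sample prep, so the latest it can start is 17:35.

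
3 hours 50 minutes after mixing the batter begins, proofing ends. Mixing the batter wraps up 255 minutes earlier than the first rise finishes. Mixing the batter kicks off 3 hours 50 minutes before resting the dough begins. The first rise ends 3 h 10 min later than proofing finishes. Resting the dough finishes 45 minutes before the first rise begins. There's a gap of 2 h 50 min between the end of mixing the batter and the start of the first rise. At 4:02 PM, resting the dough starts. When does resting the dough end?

5:02 PM

Mixing the batter starts at 4:02 PM − 230 min = 12:12 PM.
Proofing ends at 12:12 PM + 230 min = 4:02 PM.
The first rise ends at 4:02 PM + 190 min = 7:12 PM.
Mixing the batter ends at 7:12 PM − 255 min = 2:57 PM.
The first rise starts at 2:57 PM + 170 min = 5:47 PM.
Resting the dough ends at 5:47 PM − 45 min = 5:02 PM.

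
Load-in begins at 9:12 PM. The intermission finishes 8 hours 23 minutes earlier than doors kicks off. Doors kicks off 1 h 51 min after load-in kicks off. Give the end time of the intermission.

2:40 PM

Doors starts at 9:12 PM + 111 min = 11:03 PM.
The intermission ends at 11:03 PM − 503 min = 2:40 PM.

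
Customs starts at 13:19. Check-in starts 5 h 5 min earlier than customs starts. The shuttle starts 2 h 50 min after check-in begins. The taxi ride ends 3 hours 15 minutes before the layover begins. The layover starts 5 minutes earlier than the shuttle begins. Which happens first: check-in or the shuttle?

check-in

Check-in starts at 13:19 − 305 min = 08:14.
The shuttle starts at 08:14 + 170 min = 11:04.
Check-in starts at 08:14 and the shuttle starts at 11:04, so check-in is first.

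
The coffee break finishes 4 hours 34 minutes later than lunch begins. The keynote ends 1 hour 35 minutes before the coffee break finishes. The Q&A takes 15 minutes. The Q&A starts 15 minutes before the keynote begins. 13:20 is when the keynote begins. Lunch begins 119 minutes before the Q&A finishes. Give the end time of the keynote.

14:20

The Q&A starts at 13:20 − 15 min = 13:05.
The Q&A ends at 13:05 + 15 min = 13:20.
Lunch starts at 13:20 − 119 min = 11:21.
The coffee break ends at 11:21 + 274 min = 15:55.
The keynote ends at 15:55 − 95 min = 14:20.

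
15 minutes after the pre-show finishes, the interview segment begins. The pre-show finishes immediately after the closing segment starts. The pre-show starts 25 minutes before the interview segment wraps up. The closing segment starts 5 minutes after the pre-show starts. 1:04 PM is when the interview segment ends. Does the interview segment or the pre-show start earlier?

the pre-show

The pre-show starts at 1:04 PM − 25 min = 12:39 PM.
The closing segment starts at 12:39 PM + 5 min = 12:44 PM.
So the pre-show ends at 12:44 PM.
The interview segment starts at 12:44 PM + 15 min = 12:59 PM.
The interview segment starts at 12:59 PM and the pre-show starts at 12:39 PM, so the pre-show is first.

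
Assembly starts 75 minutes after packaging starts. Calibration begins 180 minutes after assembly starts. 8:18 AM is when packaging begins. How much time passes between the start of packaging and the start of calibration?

4 hours 15 minutes

Assembly starts at 8:18 AM + 75 min = 9:33 AM.
Calibration starts at 9:33 AM + 180 min = 12:33 PM.
From 8:18 AM to 12:33 PM is 4 hours 15 minutes.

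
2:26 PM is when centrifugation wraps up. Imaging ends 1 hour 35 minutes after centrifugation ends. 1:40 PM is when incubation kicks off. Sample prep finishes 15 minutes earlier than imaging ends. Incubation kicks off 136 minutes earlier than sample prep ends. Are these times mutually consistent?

No

Imaging ends at 2:26 PM + 95 min = 4:01 PM.
Sample prep ends at 4:01 PM − 15 min = 3:46 PM.
Incubation starts at 3:46 PM − 136 min = 1:30 PM.
But incubation is also said to start at 1:40 PM — a 10-minute conflict.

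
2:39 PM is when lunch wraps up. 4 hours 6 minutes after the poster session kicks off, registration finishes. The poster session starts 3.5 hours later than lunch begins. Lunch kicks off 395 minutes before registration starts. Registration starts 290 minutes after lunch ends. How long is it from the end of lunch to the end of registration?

Registration starts at 2:39 PM + 290 min = 7:29 PM.
Lunch starts at 7:29 PM − 395 min = 12:54 PM.
The poster session starts at 12:54 PM + 210 min = 4:24 PM.
Registration ends at 4:24 PM + 246 min = 8:30 PM.
From 2:39 PM to 8:30 PM is 351 minutes.

351 minutes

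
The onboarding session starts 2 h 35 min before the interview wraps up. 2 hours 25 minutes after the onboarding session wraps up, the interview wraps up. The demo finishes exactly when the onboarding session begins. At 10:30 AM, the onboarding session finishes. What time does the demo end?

10:20 AM

The interview ends at 10:30 AM + 145 min = 12:55 PM.
The onboarding session starts at 12:55 PM − 155 min = 10:20 AM.
So the demo ends at 10:20 AM.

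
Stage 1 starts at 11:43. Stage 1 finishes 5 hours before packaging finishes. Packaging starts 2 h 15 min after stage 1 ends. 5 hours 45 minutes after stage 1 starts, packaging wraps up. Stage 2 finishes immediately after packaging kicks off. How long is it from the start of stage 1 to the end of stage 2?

180 minutes

Packaging ends at 11:43 + 345 min = 17:28.
Stage 1 ends at 17:28 − 300 min = 12:28.
Packaging starts at 12:28 + 135 min = 14:43.
So stage 2 ends at 14:43.
From 11:43 to 14:43 is 180 minutes.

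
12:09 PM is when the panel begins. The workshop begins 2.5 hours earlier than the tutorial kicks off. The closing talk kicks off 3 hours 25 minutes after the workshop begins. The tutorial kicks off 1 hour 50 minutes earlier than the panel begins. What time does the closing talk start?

The tutorial starts at 12:09 PM − 110 min = 10:19 AM.
The workshop starts at 10:19 AM − 150 min = 7:49 AM.
The closing talk starts at 7:49 AM + 205 min = 11:14 AM.

11:14 AM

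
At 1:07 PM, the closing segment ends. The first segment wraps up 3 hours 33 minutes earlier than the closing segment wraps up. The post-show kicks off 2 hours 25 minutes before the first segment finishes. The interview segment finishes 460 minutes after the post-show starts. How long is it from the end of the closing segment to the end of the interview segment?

The first segment ends at 1:07 PM − 213 min = 9:34 AM.
The post-show starts at 9:34 AM − 145 min = 7:09 AM.
The interview segment ends at 7:09 AM + 460 min = 2:49 PM.
From 1:07 PM to 2:49 PM is 102 minutes.

102 minutes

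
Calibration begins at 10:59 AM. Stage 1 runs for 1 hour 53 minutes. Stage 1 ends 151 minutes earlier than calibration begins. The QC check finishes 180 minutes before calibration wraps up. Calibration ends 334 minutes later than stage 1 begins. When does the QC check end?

Stage 1 ends at 10:59 AM − 151 min = 8:28 AM.
Stage 1 starts at 8:28 AM − 113 min = 6:35 AM.
Calibration ends at 6:35 AM + 334 min = 12:09 PM.
The QC check ends at 12:09 PM − 180 min = 9:09 AM.

9:09 AM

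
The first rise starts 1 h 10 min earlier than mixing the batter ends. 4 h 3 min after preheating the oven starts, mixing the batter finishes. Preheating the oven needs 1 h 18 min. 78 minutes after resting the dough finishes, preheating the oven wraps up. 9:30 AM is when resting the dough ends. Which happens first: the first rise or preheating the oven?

Preheating the oven ends at 9:30 AM + 78 min = 10:48 AM.
Preheating the oven starts at 10:48 AM − 78 min = 9:30 AM.
Mixing the batter ends at 9:30 AM + 243 min = 1:33 PM.
The first rise starts at 1:33 PM − 70 min = 12:23 PM.
The first rise starts at 12:23 PM and preheating the oven starts at 9:30 AM, so preheating the oven is first.

preheating the oven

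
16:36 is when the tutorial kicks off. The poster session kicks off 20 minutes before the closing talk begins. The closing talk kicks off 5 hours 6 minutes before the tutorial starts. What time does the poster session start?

The closing talk starts at 16:36 − 306 min = 11:30.
The poster session starts at 11:30 − 20 min = 11:10.

11:10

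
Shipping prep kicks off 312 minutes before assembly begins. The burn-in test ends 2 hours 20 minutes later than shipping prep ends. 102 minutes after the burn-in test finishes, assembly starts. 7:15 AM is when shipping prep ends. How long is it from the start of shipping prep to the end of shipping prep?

The burn-in test ends at 7:15 AM + 140 min = 9:35 AM.
Assembly starts at 9:35 AM + 102 min = 11:17 AM.
Shipping prep starts at 11:17 AM − 312 min = 6:05 AM.
From 6:05 AM to 7:15 AM is 1 hour 10 minutes.

1 hour 10 minutes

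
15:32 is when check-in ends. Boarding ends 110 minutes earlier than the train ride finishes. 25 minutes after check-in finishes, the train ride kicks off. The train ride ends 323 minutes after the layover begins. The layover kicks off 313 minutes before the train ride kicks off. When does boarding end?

The train ride starts at 15:32 + 25 min = 15:57.
The layover starts at 15:57 − 313 min = 10:44.
The train ride ends at 10:44 + 323 min = 16:07.
Boarding ends at 16:07 − 110 min = 14:17.

14:17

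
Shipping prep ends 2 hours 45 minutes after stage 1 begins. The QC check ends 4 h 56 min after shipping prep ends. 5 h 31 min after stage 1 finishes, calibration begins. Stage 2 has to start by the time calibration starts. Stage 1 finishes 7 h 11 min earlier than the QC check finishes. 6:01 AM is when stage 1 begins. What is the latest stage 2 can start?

12:02 PM

Shipping prep ends at 6:01 AM + 165 min = 8:46 AM.
The QC check ends at 8:46 AM + 296 min = 1:42 PM.
Stage 1 ends at 1:42 PM − 431 min = 6:31 AM.
Calibration starts at 6:31 AM + 331 min = 12:02 PM.
Stage 2 is bounded by calibration, so the latest it can start is 12:02 PM.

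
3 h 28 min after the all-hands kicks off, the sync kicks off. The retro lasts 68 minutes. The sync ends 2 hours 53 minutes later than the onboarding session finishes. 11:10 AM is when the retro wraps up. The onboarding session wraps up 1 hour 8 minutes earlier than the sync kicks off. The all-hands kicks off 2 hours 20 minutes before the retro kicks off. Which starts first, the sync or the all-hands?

the all-hands

The retro starts at 11:10 AM − 68 min = 10:02 AM.
The all-hands starts at 10:02 AM − 140 min = 7:42 AM.
The sync starts at 7:42 AM + 208 min = 11:10 AM.
The sync starts at 11:10 AM and the all-hands starts at 7:42 AM, so the all-hands is first.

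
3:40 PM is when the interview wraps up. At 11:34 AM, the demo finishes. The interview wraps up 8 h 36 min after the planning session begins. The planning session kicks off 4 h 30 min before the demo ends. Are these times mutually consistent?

Yes

The planning session starts at 11:34 AM − 270 min = 7:04 AM.
The interview ends at 7:04 AM + 516 min = 3:40 PM.
That matches the stated 3:40 PM, so the schedule is consistent.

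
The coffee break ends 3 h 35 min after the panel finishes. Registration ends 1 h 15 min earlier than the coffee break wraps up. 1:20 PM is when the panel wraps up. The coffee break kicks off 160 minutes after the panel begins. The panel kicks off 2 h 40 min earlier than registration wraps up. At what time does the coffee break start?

3:40 PM

The coffee break ends at 1:20 PM + 215 min = 4:55 PM.
Registration ends at 4:55 PM − 75 min = 3:40 PM.
The panel starts at 3:40 PM − 160 min = 1:00 PM.
The coffee break starts at 1:00 PM + 160 min = 3:40 PM.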